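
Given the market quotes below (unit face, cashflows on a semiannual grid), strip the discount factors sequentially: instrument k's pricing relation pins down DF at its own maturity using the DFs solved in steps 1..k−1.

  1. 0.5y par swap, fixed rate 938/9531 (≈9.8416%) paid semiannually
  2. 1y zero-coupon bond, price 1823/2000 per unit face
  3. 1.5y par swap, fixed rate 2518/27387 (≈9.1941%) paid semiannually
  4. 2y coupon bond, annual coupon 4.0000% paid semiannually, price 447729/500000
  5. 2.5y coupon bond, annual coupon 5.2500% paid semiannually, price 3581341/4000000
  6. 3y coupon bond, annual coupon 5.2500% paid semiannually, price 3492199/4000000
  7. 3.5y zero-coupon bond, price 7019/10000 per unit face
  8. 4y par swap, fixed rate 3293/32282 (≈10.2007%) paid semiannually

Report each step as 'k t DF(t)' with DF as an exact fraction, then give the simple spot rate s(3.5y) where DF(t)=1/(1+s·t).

1 1/2 9531/10000
2 1 1823/2000
3 3/2 8741/10000
4 2 4121/5000
5 5/2 7813/10000
6 3 1849/2500
7 7/2 7019/10000
8 4 6707/10000
s(3.5y) = (1/(7019/10000) − 1)/(7/2) = 5962/49133 ≈ 12.1344%

step 1 [0.5y] swap r/2=469/9531: DF=(1 − 469/9531·(0))/(1+469/9531) = 9531/10000 ≈ 0.953100
step 2 [1y] zero: DF = P = 1823/2000 ≈ 0.911500
step 3 [1.5y] swap r/2=1259/27387: DF=(1 − 1259/27387·(0.953100+0.911500))/(1+1259/27387) = 8741/10000 ≈ 0.874100
step 4 [2y] bond c/2=1/50: DF=(447729/500000 − 1/50·(0.953100+0.911500+0.874100))/(1+1/50) = 4121/5000 ≈ 0.824200
step 5 [2.5y] bond c/2=21/800: DF=(3581341/4000000 − 21/800·(0.953100+0.911500+0.874100+0.824200))/(1+21/800) = 7813/10000 ≈ 0.781300
step 6 [3y] bond c/2=21/800: DF=(3492199/4000000 − 21/800·(0.953100+0.911500+0.874100+0.824200+0.781300))/(1+21/800) = 1849/2500 ≈ 0.739600
step 7 [3.5y] zero: DF = P = 7019/10000 ≈ 0.701900
step 8 [4y] swap r/2=3293/64564: DF=(1 − 3293/64564·(0.953100+0.911500+0.874100+0.824200+0.781300+0.739600+0.701900))/(1+3293/64564) = 6707/10000 ≈ 0.670700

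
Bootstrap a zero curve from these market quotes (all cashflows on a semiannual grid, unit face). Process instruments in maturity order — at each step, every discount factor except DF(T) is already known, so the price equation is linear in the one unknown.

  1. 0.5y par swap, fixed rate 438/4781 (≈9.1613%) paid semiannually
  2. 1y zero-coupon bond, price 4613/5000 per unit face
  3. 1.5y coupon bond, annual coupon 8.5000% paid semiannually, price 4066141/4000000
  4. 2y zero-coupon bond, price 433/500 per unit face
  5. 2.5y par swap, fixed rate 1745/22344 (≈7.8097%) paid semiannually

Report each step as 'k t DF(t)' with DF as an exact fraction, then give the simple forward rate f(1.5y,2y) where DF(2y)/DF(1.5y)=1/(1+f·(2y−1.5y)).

step 1 [0.5y] swap r/2=219/4781: DF=(1 − 219/4781·(0))/(1+219/4781) = 4781/5000 ≈ 0.956200
step 2 [1y] zero: DF = P = 4613/5000 ≈ 0.922600
step 3 [1.5y] bond c/2=17/400: DF=(4066141/4000000 − 17/400·(0.956200+0.922600))/(1+17/400) = 1797/2000 ≈ 0.898500
step 4 [2y] zero: DF = P = 433/500 ≈ 0.866000
step 5 [2.5y] swap r/2=1745/44688: DF=(1 − 1745/44688·(0.956200+0.922600+0.898500+0.866000))/(1+1745/44688) = 1651/2000 ≈ 0.825500

1 1/2 4781/5000
2 1 4613/5000
3 3/2 1797/2000
4 2 433/500
5 5/2 1651/2000
f(1.5y,2y) = ((1797/2000)/(433/500) − 1)/(1/2) = 65/866 ≈ 7.5058%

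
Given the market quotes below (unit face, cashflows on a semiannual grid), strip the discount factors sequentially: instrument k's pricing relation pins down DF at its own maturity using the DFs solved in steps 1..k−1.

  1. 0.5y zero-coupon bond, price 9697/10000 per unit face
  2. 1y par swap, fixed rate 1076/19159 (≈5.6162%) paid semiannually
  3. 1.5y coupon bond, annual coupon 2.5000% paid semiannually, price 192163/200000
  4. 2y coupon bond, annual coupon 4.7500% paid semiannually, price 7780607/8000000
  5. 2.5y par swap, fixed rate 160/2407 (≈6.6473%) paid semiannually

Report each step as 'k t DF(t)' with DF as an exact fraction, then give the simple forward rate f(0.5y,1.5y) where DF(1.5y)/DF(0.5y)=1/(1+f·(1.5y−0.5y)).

1 1/2 9697/10000
2 1 4731/5000
3 3/2 9253/10000
4 2 8841/10000
5 5/2 106/125
f(0.5y,1.5y) = ((9697/10000)/(9253/10000) − 1)/(1) = 444/9253 ≈ 4.7984%

step 1 [0.5y] zero: DF = P = 9697/10000 ≈ 0.969700
step 2 [1y] swap r/2=538/19159: DF=(1 − 538/19159·(0.969700))/(1+538/19159) = 4731/5000 ≈ 0.946200
step 3 [1.5y] bond c/2=1/80: DF=(192163/200000 − 1/80·(0.969700+0.946200))/(1+1/80) = 9253/10000 ≈ 0.925300
step 4 [2y] bond c/2=19/800: DF=(7780607/8000000 − 19/800·(0.969700+0.946200+0.925300))/(1+19/800) = 8841/10000 ≈ 0.884100
step 5 [2.5y] swap r/2=80/2407: DF=(1 − 80/2407·(0.969700+0.946200+0.925300+0.884100))/(1+80/2407) = 106/125 ≈ 0.848000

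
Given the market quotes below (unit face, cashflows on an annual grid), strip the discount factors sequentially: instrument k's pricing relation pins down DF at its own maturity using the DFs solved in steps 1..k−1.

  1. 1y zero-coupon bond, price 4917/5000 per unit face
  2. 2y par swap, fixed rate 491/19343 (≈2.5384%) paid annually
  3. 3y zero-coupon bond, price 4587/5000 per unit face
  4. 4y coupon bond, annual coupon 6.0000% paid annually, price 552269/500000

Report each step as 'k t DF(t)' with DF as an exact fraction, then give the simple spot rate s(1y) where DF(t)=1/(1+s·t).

step 1 [1y] zero: DF = P = 4917/5000 ≈ 0.983400
step 2 [2y] swap r/1=491/19343: DF=(1 − 491/19343·(0.983400))/(1+491/19343) = 9509/10000 ≈ 0.950900
step 3 [3y] zero: DF = P = 4587/5000 ≈ 0.917400
step 4 [4y] bond c/1=3/50: DF=(552269/500000 − 3/50·(0.983400+0.950900+0.917400))/(1+3/50) = 4403/5000 ≈ 0.880600

1 1 4917/5000
2 2 9509/10000
3 3 4587/5000
4 4 4403/5000
s(1y) = (1/(4917/5000) − 1)/(1) = 83/4917 ≈ 1.6880%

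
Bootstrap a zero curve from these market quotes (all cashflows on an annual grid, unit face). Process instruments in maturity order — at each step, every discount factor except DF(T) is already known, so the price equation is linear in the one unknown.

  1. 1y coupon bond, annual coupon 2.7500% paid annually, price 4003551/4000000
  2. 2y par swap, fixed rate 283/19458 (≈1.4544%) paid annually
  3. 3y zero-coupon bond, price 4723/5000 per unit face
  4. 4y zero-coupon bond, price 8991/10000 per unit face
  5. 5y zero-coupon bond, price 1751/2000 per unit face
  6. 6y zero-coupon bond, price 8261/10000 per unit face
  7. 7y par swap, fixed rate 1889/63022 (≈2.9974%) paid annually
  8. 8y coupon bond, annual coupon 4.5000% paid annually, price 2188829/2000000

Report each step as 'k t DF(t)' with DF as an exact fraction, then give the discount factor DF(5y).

1 1 9741/10000
2 2 9717/10000
3 3 4723/5000
4 4 8991/10000
5 5 1751/2000
6 6 8261/10000
7 7 8111/10000
8 8 7759/10000
DF(5y) = 1751/2000 ≈ 0.875500

step 1 [1y] bond c/1=11/400: DF=(4003551/4000000 − 11/400·(0))/(1+11/400) = 9741/10000 ≈ 0.974100
step 2 [2y] swap r/1=283/19458: DF=(1 − 283/19458·(0.974100))/(1+283/19458) = 9717/10000 ≈ 0.971700
step 3 [3y] zero: DF = P = 4723/5000 ≈ 0.944600
step 4 [4y] zero: DF = P = 8991/10000 ≈ 0.899100
step 5 [5y] zero: DF = P = 1751/2000 ≈ 0.875500
step 6 [6y] zero: DF = P = 8261/10000 ≈ 0.826100
step 7 [7y] swap r/1=1889/63022: DF=(1 − 1889/63022·(0.974100+0.971700+0.944600+0.899100+0.875500+0.826100))/(1+1889/63022) = 8111/10000 ≈ 0.811100
step 8 [8y] bond c/1=9/200: DF=(2188829/2000000 − 9/200·(0.974100+0.971700+0.944600+0.899100+0.875500+0.826100+0.811100))/(1+9/200) = 7759/10000 ≈ 0.775900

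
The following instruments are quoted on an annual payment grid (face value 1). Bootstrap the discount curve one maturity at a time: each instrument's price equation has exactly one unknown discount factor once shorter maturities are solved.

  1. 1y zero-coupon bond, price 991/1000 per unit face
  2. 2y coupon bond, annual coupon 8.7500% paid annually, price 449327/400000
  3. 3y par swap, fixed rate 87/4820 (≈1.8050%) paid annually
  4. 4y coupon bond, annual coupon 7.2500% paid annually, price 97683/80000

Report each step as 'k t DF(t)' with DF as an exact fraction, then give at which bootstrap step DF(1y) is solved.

1 1 991/1000
2 2 2383/2500
3 3 4739/5000
4 4 943/1000
DF(1y) is solved at step 1

step 1 [1y] zero: DF = P = 991/1000 ≈ 0.991000
step 2 [2y] bond c/1=7/80: DF=(449327/400000 − 7/80·(0.991000))/(1+7/80) = 2383/2500 ≈ 0.953200
step 3 [3y] swap r/1=87/4820: DF=(1 − 87/4820·(0.991000+0.953200))/(1+87/4820) = 4739/5000 ≈ 0.947800
step 4 [4y] bond c/1=29/400: DF=(97683/80000 − 29/400·(0.991000+0.953200+0.947800))/(1+29/400) = 943/1000 ≈ 0.943000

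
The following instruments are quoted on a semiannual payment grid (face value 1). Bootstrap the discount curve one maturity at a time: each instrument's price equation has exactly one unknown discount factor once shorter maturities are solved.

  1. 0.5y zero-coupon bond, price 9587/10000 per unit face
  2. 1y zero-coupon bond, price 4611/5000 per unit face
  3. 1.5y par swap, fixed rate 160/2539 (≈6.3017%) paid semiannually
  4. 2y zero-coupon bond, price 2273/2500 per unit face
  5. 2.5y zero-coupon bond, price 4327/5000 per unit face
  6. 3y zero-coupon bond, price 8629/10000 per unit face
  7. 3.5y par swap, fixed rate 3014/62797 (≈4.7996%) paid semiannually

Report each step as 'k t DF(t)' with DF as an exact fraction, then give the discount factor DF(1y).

step 1 [0.5y] zero: DF = P = 9587/10000 ≈ 0.958700
step 2 [1y] zero: DF = P = 4611/5000 ≈ 0.922200
step 3 [1.5y] swap r/2=80/2539: DF=(1 − 80/2539·(0.958700+0.922200))/(1+80/2539) = 114/125 ≈ 0.912000
step 4 [2y] zero: DF = P = 2273/2500 ≈ 0.909200
step 5 [2.5y] zero: DF = P = 4327/5000 ≈ 0.865400
step 6 [3y] zero: DF = P = 8629/10000 ≈ 0.862900
step 7 [3.5y] swap r/2=1507/62797: DF=(1 − 1507/62797·(0.958700+0.922200+0.912000+0.909200+0.865400+0.862900))/(1+1507/62797) = 8493/10000 ≈ 0.849300

1 1/2 9587/10000
2 1 4611/5000
3 3/2 114/125
4 2 2273/2500
5 5/2 4327/5000
6 3 8629/10000
7 7/2 8493/10000
DF(1y) = 4611/5000 ≈ 0.922200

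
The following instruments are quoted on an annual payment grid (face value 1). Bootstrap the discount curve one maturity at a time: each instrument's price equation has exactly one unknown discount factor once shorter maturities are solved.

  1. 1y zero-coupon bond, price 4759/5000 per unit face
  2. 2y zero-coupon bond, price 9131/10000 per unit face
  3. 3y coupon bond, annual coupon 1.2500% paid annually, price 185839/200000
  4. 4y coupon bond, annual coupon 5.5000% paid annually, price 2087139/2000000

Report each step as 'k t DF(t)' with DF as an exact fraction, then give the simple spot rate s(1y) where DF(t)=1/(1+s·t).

step 1 [1y] zero: DF = P = 4759/5000 ≈ 0.951800
step 2 [2y] zero: DF = P = 9131/10000 ≈ 0.913100
step 3 [3y] bond c/1=1/80: DF=(185839/200000 − 1/80·(0.951800+0.913100))/(1+1/80) = 8947/10000 ≈ 0.894700
step 4 [4y] bond c/1=11/200: DF=(2087139/2000000 − 11/200·(0.951800+0.913100+0.894700))/(1+11/200) = 8453/10000 ≈ 0.845300

1 1 4759/5000
2 2 9131/10000
3 3 8947/10000
4 4 8453/10000
s(1y) = (1/(4759/5000) − 1)/(1) = 241/4759 ≈ 5.0641%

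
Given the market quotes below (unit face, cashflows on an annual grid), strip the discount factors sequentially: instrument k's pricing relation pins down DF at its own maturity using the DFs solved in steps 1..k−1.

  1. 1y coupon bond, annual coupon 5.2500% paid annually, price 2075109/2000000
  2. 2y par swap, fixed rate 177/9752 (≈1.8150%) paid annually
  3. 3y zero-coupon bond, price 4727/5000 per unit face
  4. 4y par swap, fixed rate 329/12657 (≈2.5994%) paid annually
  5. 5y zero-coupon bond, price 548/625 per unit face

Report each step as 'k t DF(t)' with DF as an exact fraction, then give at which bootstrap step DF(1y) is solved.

1 1 4929/5000
2 2 4823/5000
3 3 4727/5000
4 4 9013/10000
5 5 548/625
DF(1y) is solved at step 1

step 1 [1y] bond c/1=21/400: DF=(2075109/2000000 − 21/400·(0))/(1+21/400) = 4929/5000 ≈ 0.985800
step 2 [2y] swap r/1=177/9752: DF=(1 − 177/9752·(0.985800))/(1+177/9752) = 4823/5000 ≈ 0.964600
step 3 [3y] zero: DF = P = 4727/5000 ≈ 0.945400
step 4 [4y] swap r/1=329/12657: DF=(1 − 329/12657·(0.985800+0.964600+0.945400))/(1+329/12657) = 9013/10000 ≈ 0.901300
step 5 [5y] zero: DF = P = 548/625 ≈ 0.876800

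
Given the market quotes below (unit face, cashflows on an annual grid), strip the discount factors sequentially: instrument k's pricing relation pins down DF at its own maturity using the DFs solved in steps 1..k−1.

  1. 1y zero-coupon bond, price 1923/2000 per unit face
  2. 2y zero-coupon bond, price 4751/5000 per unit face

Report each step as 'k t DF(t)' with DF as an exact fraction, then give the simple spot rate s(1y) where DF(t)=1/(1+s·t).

1 1 1923/2000
2 2 4751/5000
s(1y) = (1/(1923/2000) − 1)/(1) = 77/1923 ≈ 4.0042%

step 1 [1y] zero: DF = P = 1923/2000 ≈ 0.961500
step 2 [2y] zero: DF = P = 4751/5000 ≈ 0.950200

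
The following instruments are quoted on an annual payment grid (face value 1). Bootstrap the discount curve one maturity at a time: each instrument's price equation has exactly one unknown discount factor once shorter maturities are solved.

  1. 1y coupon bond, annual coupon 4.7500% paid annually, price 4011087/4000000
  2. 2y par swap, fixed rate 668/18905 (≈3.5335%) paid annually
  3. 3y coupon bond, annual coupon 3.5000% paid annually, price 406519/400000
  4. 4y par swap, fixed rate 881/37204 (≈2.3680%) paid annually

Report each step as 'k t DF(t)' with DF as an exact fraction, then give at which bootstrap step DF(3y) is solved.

step 1 [1y] bond c/1=19/400: DF=(4011087/4000000 − 19/400·(0))/(1+19/400) = 9573/10000 ≈ 0.957300
step 2 [2y] swap r/1=668/18905: DF=(1 − 668/18905·(0.957300))/(1+668/18905) = 2333/2500 ≈ 0.933200
step 3 [3y] bond c/1=7/200: DF=(406519/400000 − 7/200·(0.957300+0.933200))/(1+7/200) = 459/500 ≈ 0.918000
step 4 [4y] swap r/1=881/37204: DF=(1 − 881/37204·(0.957300+0.933200+0.918000))/(1+881/37204) = 9119/10000 ≈ 0.911900

1 1 9573/10000
2 2 2333/2500
3 3 459/500
4 4 9119/10000
DF(3y) is solved at step 3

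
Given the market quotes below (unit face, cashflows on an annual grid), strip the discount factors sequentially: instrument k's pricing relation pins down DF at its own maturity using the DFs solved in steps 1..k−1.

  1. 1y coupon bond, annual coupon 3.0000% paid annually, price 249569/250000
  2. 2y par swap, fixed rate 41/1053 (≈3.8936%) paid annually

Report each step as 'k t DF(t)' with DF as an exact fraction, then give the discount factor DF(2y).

step 1 [1y] bond c/1=3/100: DF=(249569/250000 − 3/100·(0))/(1+3/100) = 2423/2500 ≈ 0.969200
step 2 [2y] swap r/1=41/1053: DF=(1 − 41/1053·(0.969200))/(1+41/1053) = 4631/5000 ≈ 0.926200

1 1 2423/2500
2 2 4631/5000
DF(2y) = 4631/5000 ≈ 0.926200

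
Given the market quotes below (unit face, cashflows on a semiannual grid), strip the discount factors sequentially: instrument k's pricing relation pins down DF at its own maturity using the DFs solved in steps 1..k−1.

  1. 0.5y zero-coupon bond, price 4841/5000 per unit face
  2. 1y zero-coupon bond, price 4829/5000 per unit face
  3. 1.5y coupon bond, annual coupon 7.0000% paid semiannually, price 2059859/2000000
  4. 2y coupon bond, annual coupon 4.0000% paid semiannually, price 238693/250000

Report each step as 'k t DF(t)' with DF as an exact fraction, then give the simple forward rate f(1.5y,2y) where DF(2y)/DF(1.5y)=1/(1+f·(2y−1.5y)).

step 1 [0.5y] zero: DF = P = 4841/5000 ≈ 0.968200
step 2 [1y] zero: DF = P = 4829/5000 ≈ 0.965800
step 3 [1.5y] bond c/2=7/200: DF=(2059859/2000000 − 7/200·(0.968200+0.965800))/(1+7/200) = 9297/10000 ≈ 0.929700
step 4 [2y] bond c/2=1/50: DF=(238693/250000 − 1/50·(0.968200+0.965800+0.929700))/(1+1/50) = 8799/10000 ≈ 0.879900

1 1/2 4841/5000
2 1 4829/5000
3 3/2 9297/10000
4 2 8799/10000
f(1.5y,2y) = ((9297/10000)/(8799/10000) − 1)/(1/2) = 332/2933 ≈ 11.3195%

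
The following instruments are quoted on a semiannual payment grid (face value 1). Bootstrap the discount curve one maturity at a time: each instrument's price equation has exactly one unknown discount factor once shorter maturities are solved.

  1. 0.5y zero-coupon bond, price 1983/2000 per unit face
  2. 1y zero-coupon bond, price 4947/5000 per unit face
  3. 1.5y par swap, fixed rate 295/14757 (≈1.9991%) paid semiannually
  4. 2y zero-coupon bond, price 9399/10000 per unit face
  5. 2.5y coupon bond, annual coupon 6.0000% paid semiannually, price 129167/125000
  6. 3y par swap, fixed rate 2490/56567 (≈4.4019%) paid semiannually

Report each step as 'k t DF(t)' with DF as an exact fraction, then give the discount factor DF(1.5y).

step 1 [0.5y] zero: DF = P = 1983/2000 ≈ 0.991500
step 2 [1y] zero: DF = P = 4947/5000 ≈ 0.989400
step 3 [1.5y] swap r/2=295/29514: DF=(1 − 295/29514·(0.991500+0.989400))/(1+295/29514) = 1941/2000 ≈ 0.970500
step 4 [2y] zero: DF = P = 9399/10000 ≈ 0.939900
step 5 [2.5y] bond c/2=3/100: DF=(129167/125000 − 3/100·(0.991500+0.989400+0.970500+0.939900))/(1+3/100) = 8899/10000 ≈ 0.889900
step 6 [3y] swap r/2=1245/56567: DF=(1 − 1245/56567·(0.991500+0.989400+0.970500+0.939900+0.889900))/(1+1245/56567) = 1751/2000 ≈ 0.875500

1 1/2 1983/2000
2 1 4947/5000
3 3/2 1941/2000
4 2 9399/10000
5 5/2 8899/10000
6 3 1751/2000
DF(1.5y) = 1941/2000 ≈ 0.970500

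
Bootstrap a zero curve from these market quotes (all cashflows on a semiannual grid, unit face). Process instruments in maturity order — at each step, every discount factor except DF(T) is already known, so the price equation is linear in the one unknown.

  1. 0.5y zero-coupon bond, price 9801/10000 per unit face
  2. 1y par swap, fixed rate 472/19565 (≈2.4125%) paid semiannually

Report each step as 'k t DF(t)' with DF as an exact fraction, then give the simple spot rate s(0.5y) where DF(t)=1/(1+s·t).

1 1/2 9801/10000
2 1 2441/2500
s(0.5y) = (1/(9801/10000) − 1)/(1/2) = 398/9801 ≈ 4.0608%

step 1 [0.5y] zero: DF = P = 9801/10000 ≈ 0.980100
step 2 [1y] swap r/2=236/19565: DF=(1 − 236/19565·(0.980100))/(1+236/19565) = 2441/2500 ≈ 0.976400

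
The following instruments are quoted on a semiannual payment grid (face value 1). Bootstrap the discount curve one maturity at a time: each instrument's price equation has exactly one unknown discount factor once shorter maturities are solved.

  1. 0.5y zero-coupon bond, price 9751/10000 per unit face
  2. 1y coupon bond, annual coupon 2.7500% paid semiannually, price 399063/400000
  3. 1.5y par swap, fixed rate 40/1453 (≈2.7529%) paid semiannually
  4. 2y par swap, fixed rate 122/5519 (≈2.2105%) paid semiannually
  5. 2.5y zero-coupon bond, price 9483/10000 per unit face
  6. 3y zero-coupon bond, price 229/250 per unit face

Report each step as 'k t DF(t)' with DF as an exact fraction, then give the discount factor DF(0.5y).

1 1/2 9751/10000
2 1 9709/10000
3 3/2 24/25
4 2 9573/10000
5 5/2 9483/10000
6 3 229/250
DF(0.5y) = 9751/10000 ≈ 0.975100

step 1 [0.5y] zero: DF = P = 9751/10000 ≈ 0.975100
step 2 [1y] bond c/2=11/800: DF=(399063/400000 − 11/800·(0.975100))/(1+11/800) = 9709/10000 ≈ 0.970900
step 3 [1.5y] swap r/2=20/1453: DF=(1 − 20/1453·(0.975100+0.970900))/(1+20/1453) = 24/25 ≈ 0.960000
step 4 [2y] swap r/2=61/5519: DF=(1 − 61/5519·(0.975100+0.970900+0.960000))/(1+61/5519) = 9573/10000 ≈ 0.957300
step 5 [2.5y] zero: DF = P = 9483/10000 ≈ 0.948300
step 6 [3y] zero: DF = P = 229/250 ≈ 0.916000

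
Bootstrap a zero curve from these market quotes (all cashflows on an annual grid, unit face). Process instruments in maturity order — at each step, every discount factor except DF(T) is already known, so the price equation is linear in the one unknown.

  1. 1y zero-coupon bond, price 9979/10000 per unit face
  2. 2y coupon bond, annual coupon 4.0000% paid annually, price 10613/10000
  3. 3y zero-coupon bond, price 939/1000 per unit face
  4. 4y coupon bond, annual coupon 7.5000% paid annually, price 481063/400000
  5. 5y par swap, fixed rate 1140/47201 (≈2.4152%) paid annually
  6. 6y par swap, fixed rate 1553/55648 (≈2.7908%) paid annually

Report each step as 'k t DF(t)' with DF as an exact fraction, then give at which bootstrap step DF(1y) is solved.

1 1 9979/10000
2 2 9821/10000
3 3 939/1000
4 4 9151/10000
5 5 443/500
6 6 8447/10000
DF(1y) is solved at step 1

step 1 [1y] zero: DF = P = 9979/10000 ≈ 0.997900
step 2 [2y] bond c/1=1/25: DF=(10613/10000 − 1/25·(0.997900))/(1+1/25) = 9821/10000 ≈ 0.982100
step 3 [3y] zero: DF = P = 939/1000 ≈ 0.939000
step 4 [4y] bond c/1=3/40: DF=(481063/400000 − 3/40·(0.997900+0.982100+0.939000))/(1+3/40) = 9151/10000 ≈ 0.915100
step 5 [5y] swap r/1=1140/47201: DF=(1 − 1140/47201·(0.997900+0.982100+0.939000+0.915100))/(1+1140/47201) = 443/500 ≈ 0.886000
step 6 [6y] swap r/1=1553/55648: DF=(1 − 1553/55648·(0.997900+0.982100+0.939000+0.915100+0.886000))/(1+1553/55648) = 8447/10000 ≈ 0.844700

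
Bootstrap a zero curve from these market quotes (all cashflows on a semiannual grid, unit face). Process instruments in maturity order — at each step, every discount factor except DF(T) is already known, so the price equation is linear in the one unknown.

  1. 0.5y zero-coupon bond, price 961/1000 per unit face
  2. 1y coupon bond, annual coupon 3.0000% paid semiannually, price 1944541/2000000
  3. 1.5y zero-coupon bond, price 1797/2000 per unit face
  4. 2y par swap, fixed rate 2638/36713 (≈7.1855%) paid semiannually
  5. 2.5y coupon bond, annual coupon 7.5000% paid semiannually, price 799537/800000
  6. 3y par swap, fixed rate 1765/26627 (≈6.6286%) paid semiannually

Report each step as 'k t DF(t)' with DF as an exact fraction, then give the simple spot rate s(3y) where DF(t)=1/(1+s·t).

step 1 [0.5y] zero: DF = P = 961/1000 ≈ 0.961000
step 2 [1y] bond c/2=3/200: DF=(1944541/2000000 − 3/200·(0.961000))/(1+3/200) = 9437/10000 ≈ 0.943700
step 3 [1.5y] zero: DF = P = 1797/2000 ≈ 0.898500
step 4 [2y] swap r/2=1319/36713: DF=(1 − 1319/36713·(0.961000+0.943700+0.898500))/(1+1319/36713) = 8681/10000 ≈ 0.868100
step 5 [2.5y] bond c/2=3/80: DF=(799537/800000 − 3/80·(0.961000+0.943700+0.898500+0.868100))/(1+3/80) = 4153/5000 ≈ 0.830600
step 6 [3y] swap r/2=1765/53254: DF=(1 − 1765/53254·(0.961000+0.943700+0.898500+0.868100+0.830600))/(1+1765/53254) = 1647/2000 ≈ 0.823500

1 1/2 961/1000
2 1 9437/10000
3 3/2 1797/2000
4 2 8681/10000
5 5/2 4153/5000
6 3 1647/2000
s(3y) = (1/(1647/2000) − 1)/(3) = 353/4941 ≈ 7.1443%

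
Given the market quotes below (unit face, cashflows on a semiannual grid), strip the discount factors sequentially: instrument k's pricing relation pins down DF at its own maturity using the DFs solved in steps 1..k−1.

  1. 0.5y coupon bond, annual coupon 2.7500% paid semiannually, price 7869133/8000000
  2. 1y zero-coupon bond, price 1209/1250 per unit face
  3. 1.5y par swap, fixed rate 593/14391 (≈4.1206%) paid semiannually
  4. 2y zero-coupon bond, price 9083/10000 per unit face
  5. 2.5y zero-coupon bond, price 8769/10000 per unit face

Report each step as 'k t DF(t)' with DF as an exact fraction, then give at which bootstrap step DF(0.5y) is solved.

1 1/2 9703/10000
2 1 1209/1250
3 3/2 9407/10000
4 2 9083/10000
5 5/2 8769/10000
DF(0.5y) is solved at step 1

step 1 [0.5y] bond c/2=11/800: DF=(7869133/8000000 − 11/800·(0))/(1+11/800) = 9703/10000 ≈ 0.970300
step 2 [1y] zero: DF = P = 1209/1250 ≈ 0.967200
step 3 [1.5y] swap r/2=593/28782: DF=(1 − 593/28782·(0.970300+0.967200))/(1+593/28782) = 9407/10000 ≈ 0.940700
step 4 [2y] zero: DF = P = 9083/10000 ≈ 0.908300
step 5 [2.5y] zero: DF = P = 8769/10000 ≈ 0.876900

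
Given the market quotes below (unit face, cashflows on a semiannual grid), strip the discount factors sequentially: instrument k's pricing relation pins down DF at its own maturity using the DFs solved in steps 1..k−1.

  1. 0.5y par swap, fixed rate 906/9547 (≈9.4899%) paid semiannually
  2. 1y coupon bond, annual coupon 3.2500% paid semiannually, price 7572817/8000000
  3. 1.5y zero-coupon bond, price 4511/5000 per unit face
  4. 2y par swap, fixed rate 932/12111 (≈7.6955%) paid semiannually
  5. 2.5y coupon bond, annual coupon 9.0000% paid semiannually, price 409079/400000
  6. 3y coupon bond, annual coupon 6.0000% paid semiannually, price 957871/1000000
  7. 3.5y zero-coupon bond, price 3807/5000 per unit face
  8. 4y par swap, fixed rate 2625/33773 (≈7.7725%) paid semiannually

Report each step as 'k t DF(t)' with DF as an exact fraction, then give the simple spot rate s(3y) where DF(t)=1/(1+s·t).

1 1/2 9547/10000
2 1 4581/5000
3 3/2 4511/5000
4 2 4301/5000
5 5/2 4111/5000
6 3 4001/5000
7 7/2 3807/5000
8 4 59/80
s(3y) = (1/(4001/5000) − 1)/(3) = 333/4001 ≈ 8.3229%

step 1 [0.5y] swap r/2=453/9547: DF=(1 − 453/9547·(0))/(1+453/9547) = 9547/10000 ≈ 0.954700
step 2 [1y] bond c/2=13/800: DF=(7572817/8000000 − 13/800·(0.954700))/(1+13/800) = 4581/5000 ≈ 0.916200
step 3 [1.5y] zero: DF = P = 4511/5000 ≈ 0.902200
step 4 [2y] swap r/2=466/12111: DF=(1 − 466/12111·(0.954700+0.916200+0.902200))/(1+466/12111) = 4301/5000 ≈ 0.860200
step 5 [2.5y] bond c/2=9/200: DF=(409079/400000 − 9/200·(0.954700+0.916200+0.902200+0.860200))/(1+9/200) = 4111/5000 ≈ 0.822200
step 6 [3y] bond c/2=3/100: DF=(957871/1000000 − 3/100·(0.954700+0.916200+0.902200+0.860200+0.822200))/(1+3/100) = 4001/5000 ≈ 0.800200
step 7 [3.5y] zero: DF = P = 3807/5000 ≈ 0.761400
step 8 [4y] swap r/2=2625/67546: DF=(1 − 2625/67546·(0.954700+0.916200+0.902200+0.860200+0.822200+0.800200+0.761400))/(1+2625/67546) = 59/80 ≈ 0.737500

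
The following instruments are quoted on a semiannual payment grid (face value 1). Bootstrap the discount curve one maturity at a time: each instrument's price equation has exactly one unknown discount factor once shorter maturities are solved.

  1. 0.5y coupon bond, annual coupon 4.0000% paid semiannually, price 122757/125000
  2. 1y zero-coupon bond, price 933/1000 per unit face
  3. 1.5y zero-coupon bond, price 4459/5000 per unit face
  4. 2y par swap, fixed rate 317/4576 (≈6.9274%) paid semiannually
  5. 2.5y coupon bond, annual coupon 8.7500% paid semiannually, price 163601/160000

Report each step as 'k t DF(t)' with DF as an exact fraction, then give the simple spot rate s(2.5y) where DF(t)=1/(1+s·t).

step 1 [0.5y] bond c/2=1/50: DF=(122757/125000 − 1/50·(0))/(1+1/50) = 2407/2500 ≈ 0.962800
step 2 [1y] zero: DF = P = 933/1000 ≈ 0.933000
step 3 [1.5y] zero: DF = P = 4459/5000 ≈ 0.891800
step 4 [2y] swap r/2=317/9152: DF=(1 − 317/9152·(0.962800+0.933000+0.891800))/(1+317/9152) = 2183/2500 ≈ 0.873200
step 5 [2.5y] bond c/2=7/160: DF=(163601/160000 − 7/160·(0.962800+0.933000+0.891800+0.873200))/(1+7/160) = 4131/5000 ≈ 0.826200

1 1/2 2407/2500
2 1 933/1000
3 3/2 4459/5000
4 2 2183/2500
5 5/2 4131/5000
s(2.5y) = (1/(4131/5000) − 1)/(5/2) = 1738/20655 ≈ 8.4144%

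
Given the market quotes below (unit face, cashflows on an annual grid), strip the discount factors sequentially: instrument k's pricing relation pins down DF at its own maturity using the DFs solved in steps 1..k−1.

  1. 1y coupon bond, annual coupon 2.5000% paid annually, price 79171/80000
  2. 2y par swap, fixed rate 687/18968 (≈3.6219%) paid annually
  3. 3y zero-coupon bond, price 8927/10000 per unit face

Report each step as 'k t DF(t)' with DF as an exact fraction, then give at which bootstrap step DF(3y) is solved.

step 1 [1y] bond c/1=1/40: DF=(79171/80000 − 1/40·(0))/(1+1/40) = 1931/2000 ≈ 0.965500
step 2 [2y] swap r/1=687/18968: DF=(1 − 687/18968·(0.965500))/(1+687/18968) = 9313/10000 ≈ 0.931300
step 3 [3y] zero: DF = P = 8927/10000 ≈ 0.892700

1 1 1931/2000
2 2 9313/10000
3 3 8927/10000
DF(3y) is solved at step 3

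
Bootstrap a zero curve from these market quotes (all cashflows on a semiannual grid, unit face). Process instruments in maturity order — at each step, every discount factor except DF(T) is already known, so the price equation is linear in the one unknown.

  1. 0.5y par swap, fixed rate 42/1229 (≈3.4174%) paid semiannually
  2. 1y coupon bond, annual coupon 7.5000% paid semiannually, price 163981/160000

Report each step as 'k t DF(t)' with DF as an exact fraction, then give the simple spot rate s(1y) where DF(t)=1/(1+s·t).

1 1/2 1229/1250
2 1 9523/10000
s(1y) = (1/(9523/10000) − 1)/(1) = 477/9523 ≈ 5.0089%

step 1 [0.5y] swap r/2=21/1229: DF=(1 − 21/1229·(0))/(1+21/1229) = 1229/1250 ≈ 0.983200
step 2 [1y] bond c/2=3/80: DF=(163981/160000 − 3/80·(0.983200))/(1+3/80) = 9523/10000 ≈ 0.952300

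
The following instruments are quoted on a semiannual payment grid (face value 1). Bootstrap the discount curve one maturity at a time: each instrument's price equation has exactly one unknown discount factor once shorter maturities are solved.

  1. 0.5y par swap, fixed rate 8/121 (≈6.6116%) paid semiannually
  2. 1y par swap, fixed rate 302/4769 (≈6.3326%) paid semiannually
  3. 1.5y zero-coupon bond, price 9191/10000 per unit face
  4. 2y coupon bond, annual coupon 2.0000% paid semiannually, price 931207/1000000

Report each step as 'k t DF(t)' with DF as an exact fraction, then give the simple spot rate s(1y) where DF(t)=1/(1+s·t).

1 1/2 121/125
2 1 2349/2500
3 3/2 9191/10000
4 2 447/500
s(1y) = (1/(2349/2500) − 1)/(1) = 151/2349 ≈ 6.4283%

step 1 [0.5y] swap r/2=4/121: DF=(1 − 4/121·(0))/(1+4/121) = 121/125 ≈ 0.968000
step 2 [1y] swap r/2=151/4769: DF=(1 − 151/4769·(0.968000))/(1+151/4769) = 2349/2500 ≈ 0.939600
step 3 [1.5y] zero: DF = P = 9191/10000 ≈ 0.919100
step 4 [2y] bond c/2=1/100: DF=(931207/1000000 − 1/100·(0.968000+0.939600+0.919100))/(1+1/100) = 447/500 ≈ 0.894000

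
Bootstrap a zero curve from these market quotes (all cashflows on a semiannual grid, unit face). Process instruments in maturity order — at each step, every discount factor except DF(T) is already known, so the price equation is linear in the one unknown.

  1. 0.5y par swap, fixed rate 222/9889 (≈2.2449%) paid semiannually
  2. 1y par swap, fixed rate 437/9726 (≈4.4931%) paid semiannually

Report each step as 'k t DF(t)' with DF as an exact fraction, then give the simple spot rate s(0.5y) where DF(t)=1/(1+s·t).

step 1 [0.5y] swap r/2=111/9889: DF=(1 − 111/9889·(0))/(1+111/9889) = 9889/10000 ≈ 0.988900
step 2 [1y] swap r/2=437/19452: DF=(1 − 437/19452·(0.988900))/(1+437/19452) = 9563/10000 ≈ 0.956300

1 1/2 9889/10000
2 1 9563/10000
s(0.5y) = (1/(9889/10000) − 1)/(1/2) = 222/9889 ≈ 2.2449%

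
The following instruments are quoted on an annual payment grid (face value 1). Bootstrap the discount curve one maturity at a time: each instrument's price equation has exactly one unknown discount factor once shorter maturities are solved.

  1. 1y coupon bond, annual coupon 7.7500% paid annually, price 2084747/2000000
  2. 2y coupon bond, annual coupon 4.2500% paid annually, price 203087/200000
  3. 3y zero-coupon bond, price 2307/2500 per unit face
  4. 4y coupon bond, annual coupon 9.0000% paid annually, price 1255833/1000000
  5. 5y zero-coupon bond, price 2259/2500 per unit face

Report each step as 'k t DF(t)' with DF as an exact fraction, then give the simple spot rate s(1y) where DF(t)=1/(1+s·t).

1 1 4837/5000
2 2 4673/5000
3 3 2307/2500
4 4 9189/10000
5 5 2259/2500
s(1y) = (1/(4837/5000) − 1)/(1) = 163/4837 ≈ 3.3699%

step 1 [1y] bond c/1=31/400: DF=(2084747/2000000 − 31/400·(0))/(1+31/400) = 4837/5000 ≈ 0.967400
step 2 [2y] bond c/1=17/400: DF=(203087/200000 − 17/400·(0.967400))/(1+17/400) = 4673/5000 ≈ 0.934600
step 3 [3y] zero: DF = P = 2307/2500 ≈ 0.922800
step 4 [4y] bond c/1=9/100: DF=(1255833/1000000 − 9/100·(0.967400+0.934600+0.922800))/(1+9/100) = 9189/10000 ≈ 0.918900
step 5 [5y] zero: DF = P = 2259/2500 ≈ 0.903600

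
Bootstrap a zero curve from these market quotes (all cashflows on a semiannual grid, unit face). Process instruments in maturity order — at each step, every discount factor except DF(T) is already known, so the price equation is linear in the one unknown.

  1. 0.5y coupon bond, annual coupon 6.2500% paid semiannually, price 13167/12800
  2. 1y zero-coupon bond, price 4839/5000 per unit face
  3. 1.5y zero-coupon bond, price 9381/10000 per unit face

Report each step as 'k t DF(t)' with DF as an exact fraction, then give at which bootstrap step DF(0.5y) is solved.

1 1/2 399/400
2 1 4839/5000
3 3/2 9381/10000
DF(0.5y) is solved at step 1

step 1 [0.5y] bond c/2=1/32: DF=(13167/12800 − 1/32·(0))/(1+1/32) = 399/400 ≈ 0.997500
step 2 [1y] zero: DF = P = 4839/5000 ≈ 0.967800
step 3 [1.5y] zero: DF = P = 9381/10000 ≈ 0.938100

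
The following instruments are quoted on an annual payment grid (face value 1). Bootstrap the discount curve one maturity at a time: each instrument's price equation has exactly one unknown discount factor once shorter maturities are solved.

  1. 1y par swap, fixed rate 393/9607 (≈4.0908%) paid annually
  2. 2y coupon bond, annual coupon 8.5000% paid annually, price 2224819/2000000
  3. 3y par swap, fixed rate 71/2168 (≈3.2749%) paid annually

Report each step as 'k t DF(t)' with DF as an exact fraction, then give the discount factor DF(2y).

step 1 [1y] swap r/1=393/9607: DF=(1 − 393/9607·(0))/(1+393/9607) = 9607/10000 ≈ 0.960700
step 2 [2y] bond c/1=17/200: DF=(2224819/2000000 − 17/200·(0.960700))/(1+17/200) = 19/20 ≈ 0.950000
step 3 [3y] swap r/1=71/2168: DF=(1 − 71/2168·(0.960700+0.950000))/(1+71/2168) = 9077/10000 ≈ 0.907700

1 1 9607/10000
2 2 19/20
3 3 9077/10000
DF(2y) = 19/20 ≈ 0.950000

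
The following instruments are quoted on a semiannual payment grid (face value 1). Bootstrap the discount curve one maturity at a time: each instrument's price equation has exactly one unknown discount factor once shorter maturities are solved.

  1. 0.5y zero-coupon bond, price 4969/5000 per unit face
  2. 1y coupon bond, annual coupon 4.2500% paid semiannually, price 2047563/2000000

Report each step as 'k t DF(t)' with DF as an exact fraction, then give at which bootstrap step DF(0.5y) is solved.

step 1 [0.5y] zero: DF = P = 4969/5000 ≈ 0.993800
step 2 [1y] bond c/2=17/800: DF=(2047563/2000000 − 17/800·(0.993800))/(1+17/800) = 4909/5000 ≈ 0.981800

1 1/2 4969/5000
2 1 4909/5000
DF(0.5y) is solved at step 1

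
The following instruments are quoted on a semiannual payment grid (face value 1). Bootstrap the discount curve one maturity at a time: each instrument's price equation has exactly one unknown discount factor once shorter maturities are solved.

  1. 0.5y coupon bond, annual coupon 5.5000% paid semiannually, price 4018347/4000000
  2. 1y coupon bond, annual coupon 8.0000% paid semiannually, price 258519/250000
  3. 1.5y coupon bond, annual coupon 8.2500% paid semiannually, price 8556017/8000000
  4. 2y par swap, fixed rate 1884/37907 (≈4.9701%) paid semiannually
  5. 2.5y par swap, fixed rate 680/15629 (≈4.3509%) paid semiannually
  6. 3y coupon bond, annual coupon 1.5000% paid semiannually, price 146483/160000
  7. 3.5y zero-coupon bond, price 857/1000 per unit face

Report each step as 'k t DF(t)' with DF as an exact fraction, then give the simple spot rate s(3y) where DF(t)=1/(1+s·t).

step 1 [0.5y] bond c/2=11/400: DF=(4018347/4000000 − 11/400·(0))/(1+11/400) = 9777/10000 ≈ 0.977700
step 2 [1y] bond c/2=1/25: DF=(258519/250000 − 1/25·(0.977700))/(1+1/25) = 9567/10000 ≈ 0.956700
step 3 [1.5y] bond c/2=33/800: DF=(8556017/8000000 − 33/800·(0.977700+0.956700))/(1+33/800) = 1901/2000 ≈ 0.950500
step 4 [2y] swap r/2=942/37907: DF=(1 − 942/37907·(0.977700+0.956700+0.950500))/(1+942/37907) = 4529/5000 ≈ 0.905800
step 5 [2.5y] swap r/2=340/15629: DF=(1 − 340/15629·(0.977700+0.956700+0.950500+0.905800))/(1+340/15629) = 449/500 ≈ 0.898000
step 6 [3y] bond c/2=3/400: DF=(146483/160000 − 3/400·(0.977700+0.956700+0.950500+0.905800+0.898000))/(1+3/400) = 4369/5000 ≈ 0.873800
step 7 [3.5y] zero: DF = P = 857/1000 ≈ 0.857000

1 1/2 9777/10000
2 1 9567/10000
3 3/2 1901/2000
4 2 4529/5000
5 5/2 449/500
6 3 4369/5000
7 7/2 857/1000
s(3y) = (1/(4369/5000) − 1)/(3) = 631/13107 ≈ 4.8142%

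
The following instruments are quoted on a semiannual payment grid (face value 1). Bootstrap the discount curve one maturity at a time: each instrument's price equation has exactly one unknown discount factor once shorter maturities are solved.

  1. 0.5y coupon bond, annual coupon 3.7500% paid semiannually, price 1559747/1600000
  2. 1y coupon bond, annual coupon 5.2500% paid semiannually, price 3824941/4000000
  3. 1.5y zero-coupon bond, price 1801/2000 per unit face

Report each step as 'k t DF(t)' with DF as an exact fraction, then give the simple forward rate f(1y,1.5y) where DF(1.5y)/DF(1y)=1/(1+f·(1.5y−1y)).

step 1 [0.5y] bond c/2=3/160: DF=(1559747/1600000 − 3/160·(0))/(1+3/160) = 9569/10000 ≈ 0.956900
step 2 [1y] bond c/2=21/800: DF=(3824941/4000000 − 21/800·(0.956900))/(1+21/800) = 9073/10000 ≈ 0.907300
step 3 [1.5y] zero: DF = P = 1801/2000 ≈ 0.900500

1 1/2 9569/10000
2 1 9073/10000
3 3/2 1801/2000
f(1y,1.5y) = ((9073/10000)/(1801/2000) − 1)/(1/2) = 136/9005 ≈ 1.5103%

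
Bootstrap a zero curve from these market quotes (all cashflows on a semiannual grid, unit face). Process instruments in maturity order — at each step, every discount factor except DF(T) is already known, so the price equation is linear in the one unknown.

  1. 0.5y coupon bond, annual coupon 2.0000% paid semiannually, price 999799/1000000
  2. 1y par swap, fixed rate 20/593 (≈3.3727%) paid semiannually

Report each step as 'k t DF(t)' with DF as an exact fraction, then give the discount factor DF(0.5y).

step 1 [0.5y] bond c/2=1/100: DF=(999799/1000000 − 1/100·(0))/(1+1/100) = 9899/10000 ≈ 0.989900
step 2 [1y] swap r/2=10/593: DF=(1 − 10/593·(0.989900))/(1+10/593) = 967/1000 ≈ 0.967000

1 1/2 9899/10000
2 1 967/1000
DF(0.5y) = 9899/10000 ≈ 0.989900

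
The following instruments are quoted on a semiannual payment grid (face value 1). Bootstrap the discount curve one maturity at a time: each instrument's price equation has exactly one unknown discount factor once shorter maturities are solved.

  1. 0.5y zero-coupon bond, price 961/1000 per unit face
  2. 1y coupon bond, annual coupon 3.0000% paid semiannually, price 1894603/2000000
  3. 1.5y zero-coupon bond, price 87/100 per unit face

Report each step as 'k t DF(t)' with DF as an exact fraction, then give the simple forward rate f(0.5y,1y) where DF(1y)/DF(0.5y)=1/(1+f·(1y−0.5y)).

1 1/2 961/1000
2 1 9191/10000
3 3/2 87/100
f(0.5y,1y) = ((961/1000)/(9191/10000) − 1)/(1/2) = 838/9191 ≈ 9.1176%

step 1 [0.5y] zero: DF = P = 961/1000 ≈ 0.961000
step 2 [1y] bond c/2=3/200: DF=(1894603/2000000 − 3/200·(0.961000))/(1+3/200) = 9191/10000 ≈ 0.919100
step 3 [1.5y] zero: DF = P = 87/100 ≈ 0.870000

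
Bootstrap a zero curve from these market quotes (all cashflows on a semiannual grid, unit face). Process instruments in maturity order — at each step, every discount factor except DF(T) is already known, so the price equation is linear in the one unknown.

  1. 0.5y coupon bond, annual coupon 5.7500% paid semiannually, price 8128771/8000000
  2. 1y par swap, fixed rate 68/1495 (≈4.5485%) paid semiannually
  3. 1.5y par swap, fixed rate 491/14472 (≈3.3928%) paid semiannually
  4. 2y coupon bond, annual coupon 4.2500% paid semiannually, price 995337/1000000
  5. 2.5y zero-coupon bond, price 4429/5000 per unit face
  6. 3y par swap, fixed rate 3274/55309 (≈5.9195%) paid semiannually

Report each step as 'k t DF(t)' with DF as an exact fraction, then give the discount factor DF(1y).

step 1 [0.5y] bond c/2=23/800: DF=(8128771/8000000 − 23/800·(0))/(1+23/800) = 9877/10000 ≈ 0.987700
step 2 [1y] swap r/2=34/1495: DF=(1 − 34/1495·(0.987700))/(1+34/1495) = 4779/5000 ≈ 0.955800
step 3 [1.5y] swap r/2=491/28944: DF=(1 − 491/28944·(0.987700+0.955800))/(1+491/28944) = 9509/10000 ≈ 0.950900
step 4 [2y] bond c/2=17/800: DF=(995337/1000000 − 17/800·(0.987700+0.955800+0.950900))/(1+17/800) = 1143/1250 ≈ 0.914400
step 5 [2.5y] zero: DF = P = 4429/5000 ≈ 0.885800
step 6 [3y] swap r/2=1637/55309: DF=(1 − 1637/55309·(0.987700+0.955800+0.950900+0.914400+0.885800))/(1+1637/55309) = 8363/10000 ≈ 0.836300

1 1/2 9877/10000
2 1 4779/5000
3 3/2 9509/10000
4 2 1143/1250
5 5/2 4429/5000
6 3 8363/10000
DF(1y) = 4779/5000 ≈ 0.955800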